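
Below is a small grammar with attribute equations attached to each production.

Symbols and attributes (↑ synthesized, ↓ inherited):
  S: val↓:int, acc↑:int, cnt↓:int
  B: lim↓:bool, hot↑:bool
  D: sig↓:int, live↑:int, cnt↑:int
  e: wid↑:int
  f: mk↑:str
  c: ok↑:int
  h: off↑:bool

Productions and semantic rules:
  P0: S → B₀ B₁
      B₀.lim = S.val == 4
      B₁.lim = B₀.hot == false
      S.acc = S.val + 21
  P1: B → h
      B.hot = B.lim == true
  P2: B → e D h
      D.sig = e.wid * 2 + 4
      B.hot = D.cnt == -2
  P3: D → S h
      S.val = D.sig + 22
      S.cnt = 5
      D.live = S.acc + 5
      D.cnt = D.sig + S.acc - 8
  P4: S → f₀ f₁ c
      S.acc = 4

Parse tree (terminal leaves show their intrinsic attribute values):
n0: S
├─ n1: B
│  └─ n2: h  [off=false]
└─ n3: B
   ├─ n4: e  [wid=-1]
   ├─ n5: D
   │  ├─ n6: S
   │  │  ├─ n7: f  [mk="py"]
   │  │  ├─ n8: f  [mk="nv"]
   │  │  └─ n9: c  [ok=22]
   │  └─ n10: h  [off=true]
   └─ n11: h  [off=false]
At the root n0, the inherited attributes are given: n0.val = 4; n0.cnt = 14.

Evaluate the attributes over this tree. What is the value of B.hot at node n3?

1. n0.val = 4  [given at root]
2. n0.cnt = 14  [given at root]
3. n1.lim = true  [S.val == 4]
4. n2.off = false  [terminal]
5. n1.hot = true  [B.lim == true]
6. n3.lim = false  [B₀.hot == false]
7. n4.wid = -1  [terminal]
8. n5.sig = 2  [e.wid * 2 + 4]
9. n6.val = 24  [D.sig + 22]
10. n6.cnt = 5  [5]
11. n7.mk = "py"  [terminal]
12. n8.mk = "nv"  [terminal]
13. n9.ok = 22  [terminal]
14. n6.acc = 4  [4]
15. n10.off = true  [terminal]
16. n5.live = 9  [S.acc + 5]
17. n5.cnt = -2  [D.sig + S.acc - 8]
18. n11.off = false  [terminal]
19. n3.hot = true  [D.cnt == -2]
20. n0.acc = 25  [S.val + 21]

true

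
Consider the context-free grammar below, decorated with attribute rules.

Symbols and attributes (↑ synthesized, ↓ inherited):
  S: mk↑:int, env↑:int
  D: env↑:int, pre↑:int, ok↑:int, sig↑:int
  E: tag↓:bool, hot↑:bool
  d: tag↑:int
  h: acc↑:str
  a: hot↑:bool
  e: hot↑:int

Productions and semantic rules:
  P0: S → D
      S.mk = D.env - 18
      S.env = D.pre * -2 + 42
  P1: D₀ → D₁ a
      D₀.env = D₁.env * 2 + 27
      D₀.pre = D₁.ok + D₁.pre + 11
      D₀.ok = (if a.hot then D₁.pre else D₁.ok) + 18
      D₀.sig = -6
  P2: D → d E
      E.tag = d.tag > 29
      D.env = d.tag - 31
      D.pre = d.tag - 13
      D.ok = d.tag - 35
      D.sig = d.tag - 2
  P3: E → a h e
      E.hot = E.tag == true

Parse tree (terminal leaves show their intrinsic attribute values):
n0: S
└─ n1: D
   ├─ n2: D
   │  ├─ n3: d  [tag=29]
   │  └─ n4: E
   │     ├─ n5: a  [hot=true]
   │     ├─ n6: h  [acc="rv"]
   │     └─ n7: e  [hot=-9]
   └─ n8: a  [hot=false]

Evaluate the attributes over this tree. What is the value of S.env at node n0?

0

1. n3.tag = 29  [terminal]
2. n4.tag = false  [d.tag > 29]
3. n5.hot = true  [terminal]
4. n6.acc = "rv"  [terminal]
5. n7.hot = -9  [terminal]
6. n4.hot = false  [E.tag == true]
7. n2.env = -2  [d.tag - 31]
8. n2.pre = 16  [d.tag - 13]
9. n2.ok = -6  [d.tag - 35]
10. n2.sig = 27  [d.tag - 2]
11. n8.hot = false  [terminal]
12. n1.env = 23  [D₁.env * 2 + 27]
13. n1.pre = 21  [D₁.ok + D₁.pre + 11]
14. n1.ok = 12  [(if a.hot then D₁.pre else D₁.ok) + 18]
15. n1.sig = -6  [-6]
16. n0.mk = 5  [D.env - 18]
17. n0.env = 0  [D.pre * -2 + 42]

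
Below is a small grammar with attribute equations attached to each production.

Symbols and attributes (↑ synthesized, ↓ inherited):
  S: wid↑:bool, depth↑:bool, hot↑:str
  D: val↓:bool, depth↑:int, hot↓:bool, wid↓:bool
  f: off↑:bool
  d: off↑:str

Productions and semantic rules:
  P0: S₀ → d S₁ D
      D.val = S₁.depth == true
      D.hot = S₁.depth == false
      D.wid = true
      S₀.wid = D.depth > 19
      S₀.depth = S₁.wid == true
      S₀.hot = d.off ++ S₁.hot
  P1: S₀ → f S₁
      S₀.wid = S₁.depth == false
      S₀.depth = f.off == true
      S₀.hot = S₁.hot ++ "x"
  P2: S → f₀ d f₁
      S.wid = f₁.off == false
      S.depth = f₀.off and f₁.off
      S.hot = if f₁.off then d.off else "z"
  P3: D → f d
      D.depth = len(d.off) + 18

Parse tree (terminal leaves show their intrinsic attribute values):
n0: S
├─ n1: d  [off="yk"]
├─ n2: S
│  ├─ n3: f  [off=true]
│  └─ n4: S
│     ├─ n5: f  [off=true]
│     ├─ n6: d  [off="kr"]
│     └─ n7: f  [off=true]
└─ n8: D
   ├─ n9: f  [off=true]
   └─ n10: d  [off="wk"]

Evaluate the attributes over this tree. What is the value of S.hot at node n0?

"ykkrx"

1. n1.off = "yk"  [terminal]
2. n3.off = true  [terminal]
3. n5.off = true  [terminal]
4. n6.off = "kr"  [terminal]
5. n7.off = true  [terminal]
6. n4.wid = false  [f₁.off == false]
7. n4.depth = true  [f₀.off and f₁.off]
8. n4.hot = "kr"  [if f₁.off then d.off else "z"]
9. n2.wid = false  [S₁.depth == false]
10. n2.depth = true  [f.off == true]
11. n2.hot = "krx"  [S₁.hot ++ "x"]
12. n8.val = true  [S₁.depth == true]
13. n8.hot = false  [S₁.depth == false]
14. n8.wid = true  [true]
15. n9.off = true  [terminal]
16. n10.off = "wk"  [terminal]
17. n8.depth = 20  [len(d.off) + 18]
18. n0.wid = true  [D.depth > 19]
19. n0.depth = false  [S₁.wid == true]
20. n0.hot = "ykkrx"  [d.off ++ S₁.hot]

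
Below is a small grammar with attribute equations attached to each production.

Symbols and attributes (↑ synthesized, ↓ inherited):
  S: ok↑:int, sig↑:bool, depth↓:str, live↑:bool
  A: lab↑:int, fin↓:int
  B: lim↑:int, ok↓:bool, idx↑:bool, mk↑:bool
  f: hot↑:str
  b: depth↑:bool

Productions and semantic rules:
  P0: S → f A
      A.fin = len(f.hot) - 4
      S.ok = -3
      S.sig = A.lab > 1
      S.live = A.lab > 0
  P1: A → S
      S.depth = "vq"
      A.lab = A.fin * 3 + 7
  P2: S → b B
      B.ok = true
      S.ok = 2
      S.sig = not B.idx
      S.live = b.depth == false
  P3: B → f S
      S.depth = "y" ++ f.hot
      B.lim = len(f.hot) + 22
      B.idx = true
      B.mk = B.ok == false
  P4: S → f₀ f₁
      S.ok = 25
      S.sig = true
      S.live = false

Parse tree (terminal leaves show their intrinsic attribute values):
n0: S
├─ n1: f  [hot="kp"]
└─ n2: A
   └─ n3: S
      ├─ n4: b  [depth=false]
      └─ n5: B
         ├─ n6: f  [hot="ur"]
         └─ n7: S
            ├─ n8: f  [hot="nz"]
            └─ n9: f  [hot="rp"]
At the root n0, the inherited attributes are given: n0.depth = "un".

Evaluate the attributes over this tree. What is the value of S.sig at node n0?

false

1. n0.depth = "un"  [given at root]
2. n1.hot = "kp"  [terminal]
3. n2.fin = -2  [len(f.hot) - 4]
4. n3.depth = "vq"  ["vq"]
5. n4.depth = false  [terminal]
6. n5.ok = true  [true]
7. n6.hot = "ur"  [terminal]
8. n7.depth = "yur"  ["y" ++ f.hot]
9. n8.hot = "nz"  [terminal]
10. n9.hot = "rp"  [terminal]
11. n7.ok = 25  [25]
12. n7.sig = true  [true]
13. n7.live = false  [false]
14. n5.lim = 24  [len(f.hot) + 22]
15. n5.idx = true  [true]
16. n5.mk = false  [B.ok == false]
17. n3.ok = 2  [2]
18. n3.sig = false  [not B.idx]
19. n3.live = true  [b.depth == false]
20. n2.lab = 1  [A.fin * 3 + 7]
21. n0.ok = -3  [-3]
22. n0.sig = false  [A.lab > 1]
23. n0.live = true  [A.lab > 0]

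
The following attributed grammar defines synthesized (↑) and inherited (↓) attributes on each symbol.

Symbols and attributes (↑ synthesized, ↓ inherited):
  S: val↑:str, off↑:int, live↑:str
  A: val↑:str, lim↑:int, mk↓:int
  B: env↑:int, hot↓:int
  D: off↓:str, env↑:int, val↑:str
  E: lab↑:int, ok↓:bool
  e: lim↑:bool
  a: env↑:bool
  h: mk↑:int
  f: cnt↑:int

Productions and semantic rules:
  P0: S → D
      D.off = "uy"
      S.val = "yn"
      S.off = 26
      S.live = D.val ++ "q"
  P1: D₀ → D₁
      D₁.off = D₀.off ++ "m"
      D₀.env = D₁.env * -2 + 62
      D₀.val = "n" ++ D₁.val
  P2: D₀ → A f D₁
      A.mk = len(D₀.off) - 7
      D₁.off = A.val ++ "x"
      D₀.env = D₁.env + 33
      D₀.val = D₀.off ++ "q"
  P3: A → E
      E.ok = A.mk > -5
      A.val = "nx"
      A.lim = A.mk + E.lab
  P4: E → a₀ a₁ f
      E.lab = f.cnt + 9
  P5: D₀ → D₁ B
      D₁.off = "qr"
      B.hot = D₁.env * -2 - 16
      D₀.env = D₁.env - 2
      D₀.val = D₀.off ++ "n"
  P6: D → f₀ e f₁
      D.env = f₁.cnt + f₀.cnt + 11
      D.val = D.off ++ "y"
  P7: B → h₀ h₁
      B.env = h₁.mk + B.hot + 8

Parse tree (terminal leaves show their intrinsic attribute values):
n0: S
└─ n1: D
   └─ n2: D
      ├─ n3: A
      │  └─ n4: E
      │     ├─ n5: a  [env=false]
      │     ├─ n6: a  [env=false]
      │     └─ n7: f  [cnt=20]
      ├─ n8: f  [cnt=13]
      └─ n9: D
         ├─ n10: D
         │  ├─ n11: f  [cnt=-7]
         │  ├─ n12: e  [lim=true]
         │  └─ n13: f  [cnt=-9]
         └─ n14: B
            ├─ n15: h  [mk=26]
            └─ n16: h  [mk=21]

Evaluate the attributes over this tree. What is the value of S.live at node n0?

"nuymqq"

1. n1.off = "uy"  ["uy"]
2. n2.off = "uym"  [D₀.off ++ "m"]
3. n3.mk = -4  [len(D₀.off) - 7]
4. n4.ok = true  [A.mk > -5]
5. n5.env = false  [terminal]
6. n6.env = false  [terminal]
7. n7.cnt = 20  [terminal]
8. n4.lab = 29  [f.cnt + 9]
9. n3.val = "nx"  ["nx"]
10. n3.lim = 25  [A.mk + E.lab]
11. n8.cnt = 13  [terminal]
12. n9.off = "nxx"  [A.val ++ "x"]
13. n10.off = "qr"  ["qr"]
14. n11.cnt = -7  [terminal]
15. n12.lim = true  [terminal]
16. n13.cnt = -9  [terminal]
17. n10.env = -5  [f₁.cnt + f₀.cnt + 11]
18. n10.val = "qry"  [D.off ++ "y"]
19. n14.hot = -6  [D₁.env * -2 - 16]
20. n15.mk = 26  [terminal]
21. n16.mk = 21  [terminal]
22. n14.env = 23  [h₁.mk + B.hot + 8]
23. n9.env = -7  [D₁.env - 2]
24. n9.val = "nxxn"  [D₀.off ++ "n"]
25. n2.env = 26  [D₁.env + 33]
26. n2.val = "uymq"  [D₀.off ++ "q"]
27. n1.env = 10  [D₁.env * -2 + 62]
28. n1.val = "nuymq"  ["n" ++ D₁.val]
29. n0.val = "yn"  ["yn"]
30. n0.off = 26  [26]
31. n0.live = "nuymqq"  [D.val ++ "q"]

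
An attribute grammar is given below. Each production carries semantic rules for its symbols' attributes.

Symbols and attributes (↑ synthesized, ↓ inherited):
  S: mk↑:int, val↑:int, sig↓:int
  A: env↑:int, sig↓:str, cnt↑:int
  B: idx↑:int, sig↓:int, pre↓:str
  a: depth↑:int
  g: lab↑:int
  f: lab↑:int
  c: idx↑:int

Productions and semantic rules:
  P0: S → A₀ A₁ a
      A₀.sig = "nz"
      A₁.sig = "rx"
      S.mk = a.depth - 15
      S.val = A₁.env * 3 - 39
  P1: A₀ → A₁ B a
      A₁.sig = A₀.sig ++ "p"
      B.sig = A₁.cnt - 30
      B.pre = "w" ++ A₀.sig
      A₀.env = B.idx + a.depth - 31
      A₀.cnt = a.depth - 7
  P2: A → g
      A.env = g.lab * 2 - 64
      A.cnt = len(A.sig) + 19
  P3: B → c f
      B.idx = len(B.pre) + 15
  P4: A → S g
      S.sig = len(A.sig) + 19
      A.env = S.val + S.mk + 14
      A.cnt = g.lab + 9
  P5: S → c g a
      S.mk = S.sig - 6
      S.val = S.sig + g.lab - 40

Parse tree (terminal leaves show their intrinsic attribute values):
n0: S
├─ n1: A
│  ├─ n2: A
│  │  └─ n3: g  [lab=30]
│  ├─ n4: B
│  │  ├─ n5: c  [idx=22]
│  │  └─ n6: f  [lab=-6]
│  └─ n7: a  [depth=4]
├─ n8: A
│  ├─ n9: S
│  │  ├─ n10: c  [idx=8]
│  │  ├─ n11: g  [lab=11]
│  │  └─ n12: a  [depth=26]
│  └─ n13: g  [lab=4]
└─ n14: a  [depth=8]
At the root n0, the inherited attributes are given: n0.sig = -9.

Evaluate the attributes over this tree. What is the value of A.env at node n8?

21

1. n0.sig = -9  [given at root]
2. n1.sig = "nz"  ["nz"]
3. n2.sig = "nzp"  [A₀.sig ++ "p"]
4. n3.lab = 30  [terminal]
5. n2.env = -4  [g.lab * 2 - 64]
6. n2.cnt = 22  [len(A.sig) + 19]
7. n4.sig = -8  [A₁.cnt - 30]
8. n4.pre = "wnz"  ["w" ++ A₀.sig]
9. n5.idx = 22  [terminal]
10. n6.lab = -6  [terminal]
11. n4.idx = 18  [len(B.pre) + 15]
12. n7.depth = 4  [terminal]
13. n1.env = -9  [B.idx + a.depth - 31]
14. n1.cnt = -3  [a.depth - 7]
15. n8.sig = "rx"  ["rx"]
16. n9.sig = 21  [len(A.sig) + 19]
17. n10.idx = 8  [terminal]
18. n11.lab = 11  [terminal]
19. n12.depth = 26  [terminal]
20. n9.mk = 15  [S.sig - 6]
21. n9.val = -8  [S.sig + g.lab - 40]
22. n13.lab = 4  [terminal]
23. n8.env = 21  [S.val + S.mk + 14]
24. n8.cnt = 13  [g.lab + 9]
25. n14.depth = 8  [terminal]
26. n0.mk = -7  [a.depth - 15]
27. n0.val = 24  [A₁.env * 3 - 39]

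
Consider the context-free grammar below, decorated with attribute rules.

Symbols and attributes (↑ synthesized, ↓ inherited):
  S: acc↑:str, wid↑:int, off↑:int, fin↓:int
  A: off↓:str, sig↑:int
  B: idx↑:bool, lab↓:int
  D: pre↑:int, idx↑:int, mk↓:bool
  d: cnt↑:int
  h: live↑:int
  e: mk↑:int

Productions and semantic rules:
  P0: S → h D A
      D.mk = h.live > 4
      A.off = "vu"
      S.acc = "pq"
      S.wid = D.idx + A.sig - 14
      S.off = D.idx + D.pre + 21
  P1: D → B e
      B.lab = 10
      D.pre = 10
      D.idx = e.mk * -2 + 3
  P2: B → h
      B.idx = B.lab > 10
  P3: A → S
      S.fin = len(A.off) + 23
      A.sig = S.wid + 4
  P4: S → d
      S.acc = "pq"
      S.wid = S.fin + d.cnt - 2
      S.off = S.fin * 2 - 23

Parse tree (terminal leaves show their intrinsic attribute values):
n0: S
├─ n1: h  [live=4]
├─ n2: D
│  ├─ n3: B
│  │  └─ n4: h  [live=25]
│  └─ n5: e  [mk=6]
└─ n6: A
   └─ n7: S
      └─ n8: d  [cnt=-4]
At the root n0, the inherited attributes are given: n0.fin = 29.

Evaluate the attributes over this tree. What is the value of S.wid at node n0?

1. n0.fin = 29  [given at root]
2. n1.live = 4  [terminal]
3. n2.mk = false  [h.live > 4]
4. n3.lab = 10  [10]
5. n4.live = 25  [terminal]
6. n3.idx = false  [B.lab > 10]
7. n5.mk = 6  [terminal]
8. n2.pre = 10  [10]
9. n2.idx = -9  [e.mk * -2 + 3]
10. n6.off = "vu"  ["vu"]
11. n7.fin = 25  [len(A.off) + 23]
12. n8.cnt = -4  [terminal]
13. n7.acc = "pq"  ["pq"]
14. n7.wid = 19  [S.fin + d.cnt - 2]
15. n7.off = 27  [S.fin * 2 - 23]
16. n6.sig = 23  [S.wid + 4]
17. n0.acc = "pq"  ["pq"]
18. n0.wid = 0  [D.idx + A.sig - 14]
19. n0.off = 22  [D.idx + D.pre + 21]

0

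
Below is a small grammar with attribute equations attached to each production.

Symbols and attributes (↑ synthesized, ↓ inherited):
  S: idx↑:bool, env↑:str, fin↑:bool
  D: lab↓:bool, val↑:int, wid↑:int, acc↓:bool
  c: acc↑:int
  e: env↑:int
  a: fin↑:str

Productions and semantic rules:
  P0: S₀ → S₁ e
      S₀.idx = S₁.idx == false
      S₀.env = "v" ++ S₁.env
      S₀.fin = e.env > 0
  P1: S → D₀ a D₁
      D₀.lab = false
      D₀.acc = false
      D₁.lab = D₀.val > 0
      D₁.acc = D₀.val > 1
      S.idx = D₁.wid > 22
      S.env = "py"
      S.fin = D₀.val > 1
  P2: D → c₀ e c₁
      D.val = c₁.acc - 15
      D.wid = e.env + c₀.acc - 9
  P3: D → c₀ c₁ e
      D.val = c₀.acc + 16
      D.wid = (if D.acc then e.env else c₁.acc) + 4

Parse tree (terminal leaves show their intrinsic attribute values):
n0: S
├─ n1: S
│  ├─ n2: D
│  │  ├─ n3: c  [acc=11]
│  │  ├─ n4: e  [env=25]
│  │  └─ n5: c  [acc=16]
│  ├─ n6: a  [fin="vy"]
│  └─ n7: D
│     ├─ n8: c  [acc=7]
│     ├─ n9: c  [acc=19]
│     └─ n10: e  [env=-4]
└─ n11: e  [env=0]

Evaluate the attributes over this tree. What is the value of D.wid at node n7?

23

1. n2.lab = false  [false]
2. n2.acc = false  [false]
3. n3.acc = 11  [terminal]
4. n4.env = 25  [terminal]
5. n5.acc = 16  [terminal]
6. n2.val = 1  [c₁.acc - 15]
7. n2.wid = 27  [e.env + c₀.acc - 9]
8. n6.fin = "vy"  [terminal]
9. n7.lab = true  [D₀.val > 0]
10. n7.acc = false  [D₀.val > 1]
11. n8.acc = 7  [terminal]
12. n9.acc = 19  [terminal]
13. n10.env = -4  [terminal]
14. n7.val = 23  [c₀.acc + 16]
15. n7.wid = 23  [(if D.acc then e.env else c₁.acc) + 4]
16. n1.idx = true  [D₁.wid > 22]
17. n1.env = "py"  ["py"]
18. n1.fin = false  [D₀.val > 1]
19. n11.env = 0  [terminal]
20. n0.idx = false  [S₁.idx == false]
21. n0.env = "vpy"  ["v" ++ S₁.env]
22. n0.fin = false  [e.env > 0]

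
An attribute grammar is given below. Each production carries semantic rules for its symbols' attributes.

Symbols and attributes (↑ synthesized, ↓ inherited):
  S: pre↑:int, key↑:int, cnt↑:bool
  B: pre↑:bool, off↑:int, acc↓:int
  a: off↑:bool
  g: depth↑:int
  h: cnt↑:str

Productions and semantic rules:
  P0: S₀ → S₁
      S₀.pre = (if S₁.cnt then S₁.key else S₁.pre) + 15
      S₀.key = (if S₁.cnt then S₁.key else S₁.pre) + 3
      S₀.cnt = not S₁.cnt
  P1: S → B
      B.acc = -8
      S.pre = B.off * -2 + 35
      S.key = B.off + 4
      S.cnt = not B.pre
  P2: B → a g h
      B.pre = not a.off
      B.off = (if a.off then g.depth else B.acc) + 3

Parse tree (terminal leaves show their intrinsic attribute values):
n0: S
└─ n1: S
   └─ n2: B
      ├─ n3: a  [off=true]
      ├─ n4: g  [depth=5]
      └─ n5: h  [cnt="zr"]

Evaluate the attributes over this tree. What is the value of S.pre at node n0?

27

1. n2.acc = -8  [-8]
2. n3.off = true  [terminal]
3. n4.depth = 5  [terminal]
4. n5.cnt = "zr"  [terminal]
5. n2.pre = false  [not a.off]
6. n2.off = 8  [(if a.off then g.depth else B.acc) + 3]
7. n1.pre = 19  [B.off * -2 + 35]
8. n1.key = 12  [B.off + 4]
9. n1.cnt = true  [not B.pre]
10. n0.pre = 27  [(if S₁.cnt then S₁.key else S₁.pre) + 15]
11. n0.key = 15  [(if S₁.cnt then S₁.key else S₁.pre) + 3]
12. n0.cnt = false  [not S₁.cnt]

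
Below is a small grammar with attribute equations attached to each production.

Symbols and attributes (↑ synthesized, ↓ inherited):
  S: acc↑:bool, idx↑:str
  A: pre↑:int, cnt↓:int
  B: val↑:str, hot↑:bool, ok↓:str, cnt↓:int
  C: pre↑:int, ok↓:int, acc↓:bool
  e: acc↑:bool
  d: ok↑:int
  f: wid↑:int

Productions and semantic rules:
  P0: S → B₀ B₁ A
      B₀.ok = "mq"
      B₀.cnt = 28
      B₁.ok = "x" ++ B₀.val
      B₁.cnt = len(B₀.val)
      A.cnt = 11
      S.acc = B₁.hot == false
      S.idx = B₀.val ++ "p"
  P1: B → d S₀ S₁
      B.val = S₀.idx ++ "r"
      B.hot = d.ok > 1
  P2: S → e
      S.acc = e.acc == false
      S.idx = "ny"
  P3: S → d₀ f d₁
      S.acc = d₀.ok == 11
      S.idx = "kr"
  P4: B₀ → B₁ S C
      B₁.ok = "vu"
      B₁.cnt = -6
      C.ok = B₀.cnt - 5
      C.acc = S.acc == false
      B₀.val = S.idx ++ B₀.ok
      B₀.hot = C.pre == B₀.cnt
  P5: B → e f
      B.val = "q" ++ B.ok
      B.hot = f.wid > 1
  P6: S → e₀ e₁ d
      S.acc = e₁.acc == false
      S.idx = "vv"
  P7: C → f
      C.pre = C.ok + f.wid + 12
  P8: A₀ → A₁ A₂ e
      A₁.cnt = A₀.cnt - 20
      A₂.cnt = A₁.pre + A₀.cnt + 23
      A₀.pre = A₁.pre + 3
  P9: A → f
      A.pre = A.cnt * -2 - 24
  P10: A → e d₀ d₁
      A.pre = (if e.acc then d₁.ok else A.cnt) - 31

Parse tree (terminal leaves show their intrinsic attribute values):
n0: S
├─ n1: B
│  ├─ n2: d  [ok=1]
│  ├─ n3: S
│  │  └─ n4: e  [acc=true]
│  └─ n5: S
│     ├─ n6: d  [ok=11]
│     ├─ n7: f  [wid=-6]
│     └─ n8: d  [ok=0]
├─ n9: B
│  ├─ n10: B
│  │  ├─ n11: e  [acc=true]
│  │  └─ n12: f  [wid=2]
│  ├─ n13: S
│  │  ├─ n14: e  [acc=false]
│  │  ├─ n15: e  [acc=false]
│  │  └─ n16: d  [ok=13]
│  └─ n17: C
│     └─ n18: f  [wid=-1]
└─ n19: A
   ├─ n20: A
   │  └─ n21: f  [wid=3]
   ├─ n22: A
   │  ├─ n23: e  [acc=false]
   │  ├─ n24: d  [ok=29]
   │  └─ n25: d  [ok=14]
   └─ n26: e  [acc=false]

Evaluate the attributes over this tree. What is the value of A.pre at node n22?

1. n1.ok = "mq"  ["mq"]
2. n1.cnt = 28  [28]
3. n2.ok = 1  [terminal]
4. n4.acc = true  [terminal]
5. n3.acc = false  [e.acc == false]
6. n3.idx = "ny"  ["ny"]
7. n6.ok = 11  [terminal]
8. n7.wid = -6  [terminal]
9. n8.ok = 0  [terminal]
10. n5.acc = true  [d₀.ok == 11]
11. n5.idx = "kr"  ["kr"]
12. n1.val = "nyr"  [S₀.idx ++ "r"]
13. n1.hot = false  [d.ok > 1]
14. n9.ok = "xnyr"  ["x" ++ B₀.val]
15. n9.cnt = 3  [len(B₀.val)]
16. n10.ok = "vu"  ["vu"]
17. n10.cnt = -6  [-6]
18. n11.acc = true  [terminal]
19. n12.wid = 2  [terminal]
20. n10.val = "qvu"  ["q" ++ B.ok]
21. n10.hot = true  [f.wid > 1]
22. n14.acc = false  [terminal]
23. n15.acc = false  [terminal]
24. n16.ok = 13  [terminal]
25. n13.acc = true  [e₁.acc == false]
26. n13.idx = "vv"  ["vv"]
27. n17.ok = -2  [B₀.cnt - 5]
28. n17.acc = false  [S.acc == false]
29. n18.wid = -1  [terminal]
30. n17.pre = 9  [C.ok + f.wid + 12]
31. n9.val = "vvxnyr"  [S.idx ++ B₀.ok]
32. n9.hot = false  [C.pre == B₀.cnt]
33. n19.cnt = 11  [11]
34. n20.cnt = -9  [A₀.cnt - 20]
35. n21.wid = 3  [terminal]
36. n20.pre = -6  [A.cnt * -2 - 24]
37. n22.cnt = 28  [A₁.pre + A₀.cnt + 23]
38. n23.acc = false  [terminal]
39. n24.ok = 29  [terminal]
40. n25.ok = 14  [terminal]
41. n22.pre = -3  [(if e.acc then d₁.ok else A.cnt) - 31]
42. n26.acc = false  [terminal]
43. n19.pre = -3  [A₁.pre + 3]
44. n0.acc = true  [B₁.hot == false]
45. n0.idx = "nyrp"  [B₀.val ++ "p"]

-3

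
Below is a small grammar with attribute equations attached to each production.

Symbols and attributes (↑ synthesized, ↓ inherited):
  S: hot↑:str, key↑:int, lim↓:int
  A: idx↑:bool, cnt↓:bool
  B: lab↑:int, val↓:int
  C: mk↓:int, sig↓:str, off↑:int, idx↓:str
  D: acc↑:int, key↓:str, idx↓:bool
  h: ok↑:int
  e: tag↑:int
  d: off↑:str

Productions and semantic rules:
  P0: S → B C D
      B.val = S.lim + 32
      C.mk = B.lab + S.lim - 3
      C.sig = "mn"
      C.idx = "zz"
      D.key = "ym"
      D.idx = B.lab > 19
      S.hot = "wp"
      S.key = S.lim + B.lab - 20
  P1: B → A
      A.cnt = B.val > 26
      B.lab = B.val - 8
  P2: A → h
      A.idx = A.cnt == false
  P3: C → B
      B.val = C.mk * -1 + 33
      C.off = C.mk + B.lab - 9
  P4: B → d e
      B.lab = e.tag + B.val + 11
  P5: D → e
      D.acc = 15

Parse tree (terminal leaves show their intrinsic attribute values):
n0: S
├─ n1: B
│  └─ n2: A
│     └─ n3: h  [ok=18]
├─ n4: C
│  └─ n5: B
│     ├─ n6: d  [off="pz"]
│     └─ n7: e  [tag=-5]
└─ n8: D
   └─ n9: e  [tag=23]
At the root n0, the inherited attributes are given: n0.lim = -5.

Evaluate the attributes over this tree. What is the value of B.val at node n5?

22

1. n0.lim = -5  [given at root]
2. n1.val = 27  [S.lim + 32]
3. n2.cnt = true  [B.val > 26]
4. n3.ok = 18  [terminal]
5. n2.idx = false  [A.cnt == false]
6. n1.lab = 19  [B.val - 8]
7. n4.mk = 11  [B.lab + S.lim - 3]
8. n4.sig = "mn"  ["mn"]
9. n4.idx = "zz"  ["zz"]
10. n5.val = 22  [C.mk * -1 + 33]
11. n6.off = "pz"  [terminal]
12. n7.tag = -5  [terminal]
13. n5.lab = 28  [e.tag + B.val + 11]
14. n4.off = 30  [C.mk + B.lab - 9]
15. n8.key = "ym"  ["ym"]
16. n8.idx = false  [B.lab > 19]
17. n9.tag = 23  [terminal]
18. n8.acc = 15  [15]
19. n0.hot = "wp"  ["wp"]
20. n0.key = -6  [S.lim + B.lab - 20]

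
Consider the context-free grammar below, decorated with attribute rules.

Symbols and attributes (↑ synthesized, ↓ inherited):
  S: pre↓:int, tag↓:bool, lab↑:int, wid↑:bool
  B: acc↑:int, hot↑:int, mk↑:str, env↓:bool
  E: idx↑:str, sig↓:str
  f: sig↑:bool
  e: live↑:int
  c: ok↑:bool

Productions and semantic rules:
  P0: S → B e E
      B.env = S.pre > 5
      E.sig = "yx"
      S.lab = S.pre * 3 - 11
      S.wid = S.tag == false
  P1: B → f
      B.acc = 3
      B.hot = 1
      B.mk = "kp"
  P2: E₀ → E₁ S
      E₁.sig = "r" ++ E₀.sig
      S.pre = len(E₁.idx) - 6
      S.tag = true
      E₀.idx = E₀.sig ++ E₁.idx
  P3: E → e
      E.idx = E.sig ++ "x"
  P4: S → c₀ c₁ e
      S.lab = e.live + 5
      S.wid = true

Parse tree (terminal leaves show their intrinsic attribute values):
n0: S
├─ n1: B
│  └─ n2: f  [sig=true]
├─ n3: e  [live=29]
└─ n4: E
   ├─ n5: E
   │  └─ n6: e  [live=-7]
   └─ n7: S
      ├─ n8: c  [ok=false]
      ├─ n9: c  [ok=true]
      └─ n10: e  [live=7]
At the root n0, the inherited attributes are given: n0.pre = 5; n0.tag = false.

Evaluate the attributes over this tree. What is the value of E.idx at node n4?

1. n0.pre = 5  [given at root]
2. n0.tag = false  [given at root]
3. n1.env = false  [S.pre > 5]
4. n2.sig = true  [terminal]
5. n1.acc = 3  [3]
6. n1.hot = 1  [1]
7. n1.mk = "kp"  ["kp"]
8. n3.live = 29  [terminal]
9. n4.sig = "yx"  ["yx"]
10. n5.sig = "ryx"  ["r" ++ E₀.sig]
11. n6.live = -7  [terminal]
12. n5.idx = "ryxx"  [E.sig ++ "x"]
13. n7.pre = -2  [len(E₁.idx) - 6]
14. n7.tag = true  [true]
15. n8.ok = false  [terminal]
16. n9.ok = true  [terminal]
17. n10.live = 7  [terminal]
18. n7.lab = 12  [e.live + 5]
19. n7.wid = true  [true]
20. n4.idx = "yxryxx"  [E₀.sig ++ E₁.idx]
21. n0.lab = 4  [S.pre * 3 - 11]
22. n0.wid = true  [S.tag == false]

"yxryxx"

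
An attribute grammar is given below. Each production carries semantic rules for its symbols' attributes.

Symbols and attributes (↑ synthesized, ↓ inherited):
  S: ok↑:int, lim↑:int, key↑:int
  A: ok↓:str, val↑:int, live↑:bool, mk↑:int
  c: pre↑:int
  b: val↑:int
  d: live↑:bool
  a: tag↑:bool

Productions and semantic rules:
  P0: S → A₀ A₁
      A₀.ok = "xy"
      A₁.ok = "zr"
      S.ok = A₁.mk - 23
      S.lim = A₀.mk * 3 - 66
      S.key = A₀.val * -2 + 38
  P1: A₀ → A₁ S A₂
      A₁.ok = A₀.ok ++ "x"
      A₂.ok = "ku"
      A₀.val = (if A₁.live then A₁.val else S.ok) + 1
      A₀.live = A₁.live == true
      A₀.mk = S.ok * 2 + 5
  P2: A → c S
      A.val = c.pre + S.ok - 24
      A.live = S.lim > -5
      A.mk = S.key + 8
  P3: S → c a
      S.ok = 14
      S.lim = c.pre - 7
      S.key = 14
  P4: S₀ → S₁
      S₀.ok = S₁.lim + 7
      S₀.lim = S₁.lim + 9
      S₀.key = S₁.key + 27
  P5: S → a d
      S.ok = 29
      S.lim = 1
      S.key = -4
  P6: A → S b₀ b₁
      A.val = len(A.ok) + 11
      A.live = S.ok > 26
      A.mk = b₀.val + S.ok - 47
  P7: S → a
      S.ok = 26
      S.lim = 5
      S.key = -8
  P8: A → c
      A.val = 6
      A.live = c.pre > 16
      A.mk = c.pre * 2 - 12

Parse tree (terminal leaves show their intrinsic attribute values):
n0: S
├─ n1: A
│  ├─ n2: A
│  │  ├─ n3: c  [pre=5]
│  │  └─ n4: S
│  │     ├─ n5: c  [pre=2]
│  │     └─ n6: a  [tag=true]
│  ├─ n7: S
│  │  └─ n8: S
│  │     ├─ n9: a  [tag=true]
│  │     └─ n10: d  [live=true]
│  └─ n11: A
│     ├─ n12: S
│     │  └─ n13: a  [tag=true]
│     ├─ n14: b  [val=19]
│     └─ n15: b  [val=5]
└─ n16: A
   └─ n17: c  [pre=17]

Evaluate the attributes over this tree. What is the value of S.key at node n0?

20

1. n1.ok = "xy"  ["xy"]
2. n2.ok = "xyx"  [A₀.ok ++ "x"]
3. n3.pre = 5  [terminal]
4. n5.pre = 2  [terminal]
5. n6.tag = true  [terminal]
6. n4.ok = 14  [14]
7. n4.lim = -5  [c.pre - 7]
8. n4.key = 14  [14]
9. n2.val = -5  [c.pre + S.ok - 24]
10. n2.live = false  [S.lim > -5]
11. n2.mk = 22  [S.key + 8]
12. n9.tag = true  [terminal]
13. n10.live = true  [terminal]
14. n8.ok = 29  [29]
15. n8.lim = 1  [1]
16. n8.key = -4  [-4]
17. n7.ok = 8  [S₁.lim + 7]
18. n7.lim = 10  [S₁.lim + 9]
19. n7.key = 23  [S₁.key + 27]
20. n11.ok = "ku"  ["ku"]
21. n13.tag = true  [terminal]
22. n12.ok = 26  [26]
23. n12.lim = 5  [5]
24. n12.key = -8  [-8]
25. n14.val = 19  [terminal]
26. n15.val = 5  [terminal]
27. n11.val = 13  [len(A.ok) + 11]
28. n11.live = false  [S.ok > 26]
29. n11.mk = -2  [b₀.val + S.ok - 47]
30. n1.val = 9  [(if A₁.live then A₁.val else S.ok) + 1]
31. n1.live = false  [A₁.live == true]
32. n1.mk = 21  [S.ok * 2 + 5]
33. n16.ok = "zr"  ["zr"]
34. n17.pre = 17  [terminal]
35. n16.val = 6  [6]
36. n16.live = true  [c.pre > 16]
37. n16.mk = 22  [c.pre * 2 - 12]
38. n0.ok = -1  [A₁.mk - 23]
39. n0.lim = -3  [A₀.mk * 3 - 66]
40. n0.key = 20  [A₀.val * -2 + 38]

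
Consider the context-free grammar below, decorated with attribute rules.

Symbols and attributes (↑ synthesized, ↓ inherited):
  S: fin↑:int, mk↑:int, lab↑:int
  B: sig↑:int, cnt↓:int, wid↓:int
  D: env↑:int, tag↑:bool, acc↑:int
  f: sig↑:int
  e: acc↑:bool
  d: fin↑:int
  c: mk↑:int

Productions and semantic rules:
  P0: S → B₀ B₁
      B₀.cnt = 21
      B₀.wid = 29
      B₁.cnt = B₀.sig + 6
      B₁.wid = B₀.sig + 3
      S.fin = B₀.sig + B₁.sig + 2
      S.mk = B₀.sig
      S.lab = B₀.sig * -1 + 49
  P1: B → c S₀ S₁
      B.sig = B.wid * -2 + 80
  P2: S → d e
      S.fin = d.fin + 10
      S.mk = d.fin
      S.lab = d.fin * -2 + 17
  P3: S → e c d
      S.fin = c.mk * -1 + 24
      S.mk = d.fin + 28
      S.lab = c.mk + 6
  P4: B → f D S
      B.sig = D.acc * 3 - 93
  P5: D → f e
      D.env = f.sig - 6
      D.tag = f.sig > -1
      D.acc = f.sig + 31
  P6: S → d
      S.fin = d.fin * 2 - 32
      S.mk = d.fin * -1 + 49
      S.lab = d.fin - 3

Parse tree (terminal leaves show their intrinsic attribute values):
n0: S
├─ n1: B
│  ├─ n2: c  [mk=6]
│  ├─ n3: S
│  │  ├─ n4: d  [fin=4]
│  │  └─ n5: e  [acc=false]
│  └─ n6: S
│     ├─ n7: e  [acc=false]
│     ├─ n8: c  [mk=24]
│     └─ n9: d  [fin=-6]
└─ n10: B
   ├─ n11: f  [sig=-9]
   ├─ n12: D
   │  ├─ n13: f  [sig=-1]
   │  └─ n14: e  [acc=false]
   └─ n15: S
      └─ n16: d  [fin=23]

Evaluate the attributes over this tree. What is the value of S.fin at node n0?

1. n1.cnt = 21  [21]
2. n1.wid = 29  [29]
3. n2.mk = 6  [terminal]
4. n4.fin = 4  [terminal]
5. n5.acc = false  [terminal]
6. n3.fin = 14  [d.fin + 10]
7. n3.mk = 4  [d.fin]
8. n3.lab = 9  [d.fin * -2 + 17]
9. n7.acc = false  [terminal]
10. n8.mk = 24  [terminal]
11. n9.fin = -6  [terminal]
12. n6.fin = 0  [c.mk * -1 + 24]
13. n6.mk = 22  [d.fin + 28]
14. n6.lab = 30  [c.mk + 6]
15. n1.sig = 22  [B.wid * -2 + 80]
16. n10.cnt = 28  [B₀.sig + 6]
17. n10.wid = 25  [B₀.sig + 3]
18. n11.sig = -9  [terminal]
19. n13.sig = -1  [terminal]
20. n14.acc = false  [terminal]
21. n12.env = -7  [f.sig - 6]
22. n12.tag = false  [f.sig > -1]
23. n12.acc = 30  [f.sig + 31]
24. n16.fin = 23  [terminal]
25. n15.fin = 14  [d.fin * 2 - 32]
26. n15.mk = 26  [d.fin * -1 + 49]
27. n15.lab = 20  [d.fin - 3]
28. n10.sig = -3  [D.acc * 3 - 93]
29. n0.fin = 21  [B₀.sig + B₁.sig + 2]
30. n0.mk = 22  [B₀.sig]
31. n0.lab = 27  [B₀.sig * -1 + 49]

21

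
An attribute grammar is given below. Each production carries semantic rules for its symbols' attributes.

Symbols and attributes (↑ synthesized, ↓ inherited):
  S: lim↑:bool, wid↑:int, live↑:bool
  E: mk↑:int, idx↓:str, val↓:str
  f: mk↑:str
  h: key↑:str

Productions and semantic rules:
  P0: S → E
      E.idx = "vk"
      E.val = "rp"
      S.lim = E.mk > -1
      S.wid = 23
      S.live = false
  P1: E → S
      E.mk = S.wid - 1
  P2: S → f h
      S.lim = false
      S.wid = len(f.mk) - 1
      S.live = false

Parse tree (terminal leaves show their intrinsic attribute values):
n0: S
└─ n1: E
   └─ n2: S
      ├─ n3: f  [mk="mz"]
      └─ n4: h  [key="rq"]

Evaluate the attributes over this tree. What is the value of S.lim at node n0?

1. n1.idx = "vk"  ["vk"]
2. n1.val = "rp"  ["rp"]
3. n3.mk = "mz"  [terminal]
4. n4.key = "rq"  [terminal]
5. n2.lim = false  [false]
6. n2.wid = 1  [len(f.mk) - 1]
7. n2.live = false  [false]
8. n1.mk = 0  [S.wid - 1]
9. n0.lim = true  [E.mk > -1]
10. n0.wid = 23  [23]
11. n0.live = false  [false]

true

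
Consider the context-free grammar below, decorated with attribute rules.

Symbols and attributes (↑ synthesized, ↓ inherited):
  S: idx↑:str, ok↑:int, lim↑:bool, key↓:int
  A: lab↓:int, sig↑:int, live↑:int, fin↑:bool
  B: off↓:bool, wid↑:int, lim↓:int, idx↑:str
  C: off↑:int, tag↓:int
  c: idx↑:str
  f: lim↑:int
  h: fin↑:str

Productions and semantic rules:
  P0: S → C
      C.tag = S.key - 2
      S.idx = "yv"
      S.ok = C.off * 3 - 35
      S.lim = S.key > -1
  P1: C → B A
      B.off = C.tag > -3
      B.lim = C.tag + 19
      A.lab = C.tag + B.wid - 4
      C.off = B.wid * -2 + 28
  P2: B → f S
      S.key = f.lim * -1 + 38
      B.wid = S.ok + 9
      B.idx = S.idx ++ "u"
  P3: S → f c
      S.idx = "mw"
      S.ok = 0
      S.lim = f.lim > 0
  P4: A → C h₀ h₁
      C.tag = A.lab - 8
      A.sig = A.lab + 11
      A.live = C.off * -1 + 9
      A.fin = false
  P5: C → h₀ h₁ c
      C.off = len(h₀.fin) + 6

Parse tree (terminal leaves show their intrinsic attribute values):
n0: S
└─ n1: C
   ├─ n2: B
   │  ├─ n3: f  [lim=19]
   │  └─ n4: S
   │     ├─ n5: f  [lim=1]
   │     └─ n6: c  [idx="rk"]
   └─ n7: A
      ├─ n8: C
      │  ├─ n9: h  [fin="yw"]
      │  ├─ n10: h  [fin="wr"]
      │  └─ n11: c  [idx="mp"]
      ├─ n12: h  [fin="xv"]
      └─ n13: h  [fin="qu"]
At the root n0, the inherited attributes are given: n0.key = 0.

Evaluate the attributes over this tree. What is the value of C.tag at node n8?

1. n0.key = 0  [given at root]
2. n1.tag = -2  [S.key - 2]
3. n2.off = true  [C.tag > -3]
4. n2.lim = 17  [C.tag + 19]
5. n3.lim = 19  [terminal]
6. n4.key = 19  [f.lim * -1 + 38]
7. n5.lim = 1  [terminal]
8. n6.idx = "rk"  [terminal]
9. n4.idx = "mw"  ["mw"]
10. n4.ok = 0  [0]
11. n4.lim = true  [f.lim > 0]
12. n2.wid = 9  [S.ok + 9]
13. n2.idx = "mwu"  [S.idx ++ "u"]
14. n7.lab = 3  [C.tag + B.wid - 4]
15. n8.tag = -5  [A.lab - 8]
16. n9.fin = "yw"  [terminal]
17. n10.fin = "wr"  [terminal]
18. n11.idx = "mp"  [terminal]
19. n8.off = 8  [len(h₀.fin) + 6]
20. n12.fin = "xv"  [terminal]
21. n13.fin = "qu"  [terminal]
22. n7.sig = 14  [A.lab + 11]
23. n7.live = 1  [C.off * -1 + 9]
24. n7.fin = false  [false]
25. n1.off = 10  [B.wid * -2 + 28]
26. n0.idx = "yv"  ["yv"]
27. n0.ok = -5  [C.off * 3 - 35]
28. n0.lim = true  [S.key > -1]

-5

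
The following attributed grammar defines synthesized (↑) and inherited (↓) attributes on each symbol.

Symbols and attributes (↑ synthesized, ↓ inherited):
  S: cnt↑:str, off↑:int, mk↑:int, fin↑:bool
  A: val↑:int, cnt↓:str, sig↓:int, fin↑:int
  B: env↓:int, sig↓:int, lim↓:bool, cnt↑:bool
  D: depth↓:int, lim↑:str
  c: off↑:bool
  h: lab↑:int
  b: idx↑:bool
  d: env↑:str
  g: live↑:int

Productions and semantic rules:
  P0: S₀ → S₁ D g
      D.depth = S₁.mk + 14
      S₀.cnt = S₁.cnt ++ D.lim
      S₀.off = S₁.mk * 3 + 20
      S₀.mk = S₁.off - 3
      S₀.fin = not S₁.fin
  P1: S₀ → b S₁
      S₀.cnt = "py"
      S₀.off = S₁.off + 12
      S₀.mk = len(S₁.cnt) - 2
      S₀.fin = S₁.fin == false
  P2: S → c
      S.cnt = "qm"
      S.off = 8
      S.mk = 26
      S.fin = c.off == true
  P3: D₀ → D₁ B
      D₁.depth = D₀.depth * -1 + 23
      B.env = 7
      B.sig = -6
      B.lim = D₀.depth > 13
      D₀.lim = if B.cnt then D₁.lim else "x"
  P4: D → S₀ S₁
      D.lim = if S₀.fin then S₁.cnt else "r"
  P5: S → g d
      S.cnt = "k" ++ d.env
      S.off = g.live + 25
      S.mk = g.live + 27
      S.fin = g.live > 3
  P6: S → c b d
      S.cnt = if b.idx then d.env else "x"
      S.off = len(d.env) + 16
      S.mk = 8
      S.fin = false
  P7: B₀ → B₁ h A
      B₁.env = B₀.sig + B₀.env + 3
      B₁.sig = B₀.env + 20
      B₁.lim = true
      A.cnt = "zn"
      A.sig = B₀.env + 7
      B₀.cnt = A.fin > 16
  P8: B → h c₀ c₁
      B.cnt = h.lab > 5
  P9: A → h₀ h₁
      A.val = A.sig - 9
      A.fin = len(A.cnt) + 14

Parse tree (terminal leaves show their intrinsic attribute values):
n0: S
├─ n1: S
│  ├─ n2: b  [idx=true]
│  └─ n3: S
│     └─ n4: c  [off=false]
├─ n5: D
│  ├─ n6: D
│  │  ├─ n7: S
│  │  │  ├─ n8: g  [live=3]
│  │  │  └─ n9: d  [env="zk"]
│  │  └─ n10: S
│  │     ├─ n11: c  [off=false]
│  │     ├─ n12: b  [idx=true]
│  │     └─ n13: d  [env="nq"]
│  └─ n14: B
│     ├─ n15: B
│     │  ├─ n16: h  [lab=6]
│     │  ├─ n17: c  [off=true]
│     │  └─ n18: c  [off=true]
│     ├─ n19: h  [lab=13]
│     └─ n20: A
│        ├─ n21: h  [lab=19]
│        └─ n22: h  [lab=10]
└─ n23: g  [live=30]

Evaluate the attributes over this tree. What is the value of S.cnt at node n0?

"pyx"

1. n2.idx = true  [terminal]
2. n4.off = false  [terminal]
3. n3.cnt = "qm"  ["qm"]
4. n3.off = 8  [8]
5. n3.mk = 26  [26]
6. n3.fin = false  [c.off == true]
7. n1.cnt = "py"  ["py"]
8. n1.off = 20  [S₁.off + 12]
9. n1.mk = 0  [len(S₁.cnt) - 2]
10. n1.fin = true  [S₁.fin == false]
11. n5.depth = 14  [S₁.mk + 14]
12. n6.depth = 9  [D₀.depth * -1 + 23]
13. n8.live = 3  [terminal]
14. n9.env = "zk"  [terminal]
15. n7.cnt = "kzk"  ["k" ++ d.env]
16. n7.off = 28  [g.live + 25]
17. n7.mk = 30  [g.live + 27]
18. n7.fin = false  [g.live > 3]
19. n11.off = false  [terminal]
20. n12.idx = true  [terminal]
21. n13.env = "nq"  [terminal]
22. n10.cnt = "nq"  [if b.idx then d.env else "x"]
23. n10.off = 18  [len(d.env) + 16]
24. n10.mk = 8  [8]
25. n10.fin = false  [false]
26. n6.lim = "r"  [if S₀.fin then S₁.cnt else "r"]
27. n14.env = 7  [7]
28. n14.sig = -6  [-6]
29. n14.lim = true  [D₀.depth > 13]
30. n15.env = 4  [B₀.sig + B₀.env + 3]
31. n15.sig = 27  [B₀.env + 20]
32. n15.lim = true  [true]
33. n16.lab = 6  [terminal]
34. n17.off = true  [terminal]
35. n18.off = true  [terminal]
36. n15.cnt = true  [h.lab > 5]
37. n19.lab = 13  [terminal]
38. n20.cnt = "zn"  ["zn"]
39. n20.sig = 14  [B₀.env + 7]
40. n21.lab = 19  [terminal]
41. n22.lab = 10  [terminal]
42. n20.val = 5  [A.sig - 9]
43. n20.fin = 16  [len(A.cnt) + 14]
44. n14.cnt = false  [A.fin > 16]
45. n5.lim = "x"  [if B.cnt then D₁.lim else "x"]
46. n23.live = 30  [terminal]
47. n0.cnt = "pyx"  [S₁.cnt ++ D.lim]
48. n0.off = 20  [S₁.mk * 3 + 20]
49. n0.mk = 17  [S₁.off - 3]
50. n0.fin = false  [not S₁.fin]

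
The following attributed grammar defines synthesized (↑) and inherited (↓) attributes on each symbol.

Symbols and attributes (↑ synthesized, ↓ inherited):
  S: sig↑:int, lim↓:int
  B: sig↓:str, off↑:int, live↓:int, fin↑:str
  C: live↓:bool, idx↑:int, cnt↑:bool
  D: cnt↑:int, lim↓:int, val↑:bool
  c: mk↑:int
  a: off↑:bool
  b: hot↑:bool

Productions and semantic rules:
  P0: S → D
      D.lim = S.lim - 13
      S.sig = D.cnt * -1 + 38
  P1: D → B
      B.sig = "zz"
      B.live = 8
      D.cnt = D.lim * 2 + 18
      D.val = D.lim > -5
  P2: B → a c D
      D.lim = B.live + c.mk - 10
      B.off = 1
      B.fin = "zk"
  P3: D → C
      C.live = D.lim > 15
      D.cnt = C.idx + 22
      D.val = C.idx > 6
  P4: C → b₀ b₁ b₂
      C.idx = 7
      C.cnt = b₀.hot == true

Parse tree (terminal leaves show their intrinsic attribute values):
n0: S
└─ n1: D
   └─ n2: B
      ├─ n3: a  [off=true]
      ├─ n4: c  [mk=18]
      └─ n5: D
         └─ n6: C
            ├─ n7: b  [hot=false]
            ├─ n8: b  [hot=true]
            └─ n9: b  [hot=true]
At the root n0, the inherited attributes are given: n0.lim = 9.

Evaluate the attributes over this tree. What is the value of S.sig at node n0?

1. n0.lim = 9  [given at root]
2. n1.lim = -4  [S.lim - 13]
3. n2.sig = "zz"  ["zz"]
4. n2.live = 8  [8]
5. n3.off = true  [terminal]
6. n4.mk = 18  [terminal]
7. n5.lim = 16  [B.live + c.mk - 10]
8. n6.live = true  [D.lim > 15]
9. n7.hot = false  [terminal]
10. n8.hot = true  [terminal]
11. n9.hot = true  [terminal]
12. n6.idx = 7  [7]
13. n6.cnt = false  [b₀.hot == true]
14. n5.cnt = 29  [C.idx + 22]
15. n5.val = true  [C.idx > 6]
16. n2.off = 1  [1]
17. n2.fin = "zk"  ["zk"]
18. n1.cnt = 10  [D.lim * 2 + 18]
19. n1.val = true  [D.lim > -5]
20. n0.sig = 28  [D.cnt * -1 + 38]

28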